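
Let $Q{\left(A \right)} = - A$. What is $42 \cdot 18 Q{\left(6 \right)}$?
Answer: $-4536$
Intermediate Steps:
$42 \cdot 18 Q{\left(6 \right)} = 42 \cdot 18 \left(\left(-1\right) 6\right) = 756 \left(-6\right) = -4536$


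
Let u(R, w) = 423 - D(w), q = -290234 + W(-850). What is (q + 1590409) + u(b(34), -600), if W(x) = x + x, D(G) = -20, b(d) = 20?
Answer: 1298918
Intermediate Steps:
W(x) = 2*x
q = -291934 (q = -290234 + 2*(-850) = -290234 - 1700 = -291934)
u(R, w) = 443 (u(R, w) = 423 - 1*(-20) = 423 + 20 = 443)
(q + 1590409) + u(b(34), -600) = (-291934 + 1590409) + 443 = 1298475 + 443 = 1298918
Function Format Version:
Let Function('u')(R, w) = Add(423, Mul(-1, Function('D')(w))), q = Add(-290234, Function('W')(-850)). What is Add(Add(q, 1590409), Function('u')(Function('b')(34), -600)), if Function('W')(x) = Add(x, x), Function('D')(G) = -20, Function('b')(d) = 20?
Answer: 1298918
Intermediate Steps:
Function('W')(x) = Mul(2, x)
q = -291934 (q = Add(-290234, Mul(2, -850)) = Add(-290234, -1700) = -291934)
Function('u')(R, w) = 443 (Function('u')(R, w) = Add(423, Mul(-1, -20)) = Add(423, 20) = 443)
Add(Add(q, 1590409), Function('u')(Function('b')(34), -600)) = Add(Add(-291934, 1590409), 443) = Add(1298475, 443) = 1298918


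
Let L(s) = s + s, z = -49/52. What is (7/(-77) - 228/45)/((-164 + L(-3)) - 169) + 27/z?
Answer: -78491041/2740815 ≈ -28.638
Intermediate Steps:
z = -49/52 (z = -49*1/52 = -49/52 ≈ -0.94231)
L(s) = 2*s
(7/(-77) - 228/45)/((-164 + L(-3)) - 169) + 27/z = (7/(-77) - 228/45)/((-164 + 2*(-3)) - 169) + 27/(-49/52) = (7*(-1/77) - 228*1/45)/((-164 - 6) - 169) + 27*(-52/49) = (-1/11 - 76/15)/(-170 - 169) - 1404/49 = -851/165/(-339) - 1404/49 = -851/165*(-1/339) - 1404/49 = 851/55935 - 1404/49 = -78491041/2740815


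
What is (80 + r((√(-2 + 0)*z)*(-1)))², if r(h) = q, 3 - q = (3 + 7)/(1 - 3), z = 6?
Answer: 7744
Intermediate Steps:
q = 8 (q = 3 - (3 + 7)/(1 - 3) = 3 - 10/(-2) = 3 - 10*(-1)/2 = 3 - 1*(-5) = 3 + 5 = 8)
r(h) = 8
(80 + r((√(-2 + 0)*z)*(-1)))² = (80 + 8)² = 88² = 7744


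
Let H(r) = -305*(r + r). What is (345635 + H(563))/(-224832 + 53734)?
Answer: -2205/171098 ≈ -0.012887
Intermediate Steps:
H(r) = -610*r
(345635 + H(563))/(-224832 + 53734) = (345635 - 610*563)/(-224832 + 53734) = (345635 - 343430)/(-171098) = 2205*(-1/171098) = -2205/171098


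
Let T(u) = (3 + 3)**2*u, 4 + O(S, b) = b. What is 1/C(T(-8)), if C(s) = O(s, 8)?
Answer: 1/4 ≈ 0.25000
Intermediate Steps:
O(S, b) = -4 + b
T(u) = 36*u (T(u) = 6**2*u = 36*u)
C(s) = 4 (C(s) = -4 + 8 = 4)
1/C(T(-8)) = 1/4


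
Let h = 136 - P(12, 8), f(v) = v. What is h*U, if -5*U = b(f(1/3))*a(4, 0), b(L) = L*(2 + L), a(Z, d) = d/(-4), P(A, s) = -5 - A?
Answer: 0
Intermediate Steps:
a(Z, d) = -d/4 (a(Z, d) = d*(-¼) = -d/4)
h = 153 (h = 136 - (-5 - 1*12) = 136 - (-5 - 12) = 136 - 1*(-17) = 136 + 17 = 153)
U = 0 (U = -(1/3)*(2 + 1/3)*(-¼*0)/5 = -(1*(⅓))*(2 + 1*(⅓))*0/5 = -(2 + ⅓)/3*0/5 = -(⅓)*(7/3)*0/5 = -7*0/45 = -⅕*0 = 0)
h*U = 153*0 = 0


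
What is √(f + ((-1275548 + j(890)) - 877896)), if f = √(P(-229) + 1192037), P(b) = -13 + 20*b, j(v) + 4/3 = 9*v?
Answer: √(-19308918 + 18*√296861)/3 ≈ 1464.4*I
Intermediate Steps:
j(v) = -4/3 + 9*v
f = 2*√296861 (f = √((-13 + 20*(-229)) + 1192037) = √((-13 - 4580) + 1192037) = √(-4593 + 1192037) = √1187444 = 2*√296861 ≈ 1089.7)
√(f + ((-1275548 + j(890)) - 877896)) = √(2*√296861 + ((-1275548 + (-4/3 + 9*890)) - 877896)) = √(2*√296861 + ((-1275548 + (-4/3 + 8010)) - 877896)) = √(2*√296861 + ((-1275548 + 24026/3) - 877896)) = √(2*√296861 + (-3802618/3 - 877896)) = √(2*√296861 - 6436306/3) = √(-6436306/3 + 2*√296861)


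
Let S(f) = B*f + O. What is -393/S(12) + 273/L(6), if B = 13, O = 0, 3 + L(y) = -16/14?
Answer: -103171/1508 ≈ -68.416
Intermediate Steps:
L(y) = -29/7 (L(y) = -3 - 16/14 = -3 - 16*1/14 = -3 - 8/7 = -29/7)
S(f) = 13*f (S(f) = 13*f + 0 = 13*f)
-393/S(12) + 273/L(6) = -393/(13*12) + 273/(-29/7) = -393/156 + 273*(-7/29) = -393*1/156 - 1911/29 = -131/52 - 1911/29 = -103171/1508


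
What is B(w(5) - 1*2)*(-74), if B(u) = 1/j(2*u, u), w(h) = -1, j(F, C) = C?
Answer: 74/3 ≈ 24.667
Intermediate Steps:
B(u) = 1/u
B(w(5) - 1*2)*(-74) = -74/(-1 - 1*2) = -74/(-1 - 2) = -74/(-3) = -1/3*(-74) = 74/3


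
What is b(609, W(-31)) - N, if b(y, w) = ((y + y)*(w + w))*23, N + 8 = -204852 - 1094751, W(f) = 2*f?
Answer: -2174125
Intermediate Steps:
N = -1299611 (N = -8 + (-204852 - 1094751) = -8 - 1299603 = -1299611)
b(y, w) = 92*w*y (b(y, w) = ((2*y)*(2*w))*23 = (4*w*y)*23 = 92*w*y)
b(609, W(-31)) - N = 92*(2*(-31))*609 - 1*(-1299611) = 92*(-62)*609 + 1299611 = -3473736 + 1299611 = -2174125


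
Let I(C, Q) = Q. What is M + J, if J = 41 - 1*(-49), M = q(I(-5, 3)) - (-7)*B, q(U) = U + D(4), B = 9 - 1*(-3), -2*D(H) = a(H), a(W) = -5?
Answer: 359/2 ≈ 179.50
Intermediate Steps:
D(H) = 5/2 (D(H) = -1/2*(-5) = 5/2)
B = 12 (B = 9 + 3 = 12)
q(U) = 5/2 + U (q(U) = U + 5/2 = 5/2 + U)
M = 179/2 (M = (5/2 + 3) - (-7)*12 = 11/2 - 1*(-84) = 11/2 + 84 = 179/2 ≈ 89.500)
J = 90 (J = 41 + 49 = 90)
M + J = 179/2 + 90 = 359/2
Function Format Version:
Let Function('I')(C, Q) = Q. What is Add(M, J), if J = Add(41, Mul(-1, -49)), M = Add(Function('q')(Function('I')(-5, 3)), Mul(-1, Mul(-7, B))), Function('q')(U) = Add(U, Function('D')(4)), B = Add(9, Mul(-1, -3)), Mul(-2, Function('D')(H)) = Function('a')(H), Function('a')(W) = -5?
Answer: Rational(359, 2) ≈ 179.50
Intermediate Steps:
Function('D')(H) = Rational(5, 2) (Function('D')(H) = Mul(Rational(-1, 2), -5) = Rational(5, 2))
B = 12 (B = Add(9, 3) = 12)
Function('q')(U) = Add(Rational(5, 2), U) (Function('q')(U) = Add(U, Rational(5, 2)) = Add(Rational(5, 2), U))
M = Rational(179, 2) (M = Add(Add(Rational(5, 2), 3), Mul(-1, Mul(-7, 12))) = Add(Rational(11, 2), Mul(-1, -84)) = Add(Rational(11, 2), 84) = Rational(179, 2) ≈ 89.500)
J = 90 (J = Add(41, 49) = 90)
Add(M, J) = Add(Rational(179, 2), 90) = Rational(359, 2)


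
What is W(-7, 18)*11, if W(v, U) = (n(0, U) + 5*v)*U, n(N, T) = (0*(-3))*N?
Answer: -6930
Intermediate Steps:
n(N, T) = 0 (n(N, T) = 0*N = 0)
W(v, U) = 5*U*v (W(v, U) = (0 + 5*v)*U = (5*v)*U = 5*U*v)
W(-7, 18)*11 = (5*18*(-7))*11 = -630*11 = -6930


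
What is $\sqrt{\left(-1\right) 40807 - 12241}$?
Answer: $2 i \sqrt{13262} \approx 230.32 i$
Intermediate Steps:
$\sqrt{\left(-1\right) 40807 - 12241} = \sqrt{-40807 - 12241} = \sqrt{-53048} = 2 i \sqrt{13262}$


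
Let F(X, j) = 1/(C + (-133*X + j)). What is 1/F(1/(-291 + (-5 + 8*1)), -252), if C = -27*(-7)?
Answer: -18011/288 ≈ -62.538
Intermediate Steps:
C = 189
F(X, j) = 1/(189 + j - 133*X) (F(X, j) = 1/(189 + (-133*X + j)) = 1/(189 + (j - 133*X)) = 1/(189 + j - 133*X))
1/F(1/(-291 + (-5 + 8*1)), -252) = 1/(1/(189 - 252 - 133/(-291 + (-5 + 8*1)))) = 1/(1/(189 - 252 - 133/(-291 + (-5 + 8)))) = 1/(1/(189 - 252 - 133/(-291 + 3))) = 1/(1/(189 - 252 - 133/(-288))) = 1/(1/(189 - 252 - 133*(-1/288))) = 1/(1/(189 - 252 + 133/288)) = 1/(1/(-18011/288)) = 1/(-288/18011) = -18011/288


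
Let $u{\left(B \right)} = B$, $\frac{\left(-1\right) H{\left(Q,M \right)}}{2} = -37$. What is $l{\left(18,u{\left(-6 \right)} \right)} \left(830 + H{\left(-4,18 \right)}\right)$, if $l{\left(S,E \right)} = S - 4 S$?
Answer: $-48816$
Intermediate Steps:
$H{\left(Q,M \right)} = 74$ ($H{\left(Q,M \right)} = \left(-2\right) \left(-37\right) = 74$)
$l{\left(S,E \right)} = - 3 S$
$l{\left(18,u{\left(-6 \right)} \right)} \left(830 + H{\left(-4,18 \right)}\right) = \left(-3\right) 18 \left(830 + 74\right) = \left(-54\right) 904 = -48816$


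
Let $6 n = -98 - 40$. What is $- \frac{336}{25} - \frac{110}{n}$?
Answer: $- \frac{4978}{575} \approx -8.6574$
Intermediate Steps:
$n = -23$ ($n = \frac{-98 - 40}{6} = \frac{1}{6} \left(-138\right) = -23$)
$- \frac{336}{25} - \frac{110}{n} = - \frac{336}{25} - \frac{110}{-23} = \left(-336\right) \frac{1}{25} - - \frac{110}{23} = - \frac{336}{25} + \frac{110}{23} = - \frac{4978}{575}$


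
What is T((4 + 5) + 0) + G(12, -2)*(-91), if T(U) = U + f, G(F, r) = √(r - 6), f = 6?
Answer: 15 - 182*I*√2 ≈ 15.0 - 257.39*I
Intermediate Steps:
G(F, r) = √(-6 + r)
T(U) = 6 + U (T(U) = U + 6 = 6 + U)
T((4 + 5) + 0) + G(12, -2)*(-91) = (6 + ((4 + 5) + 0)) + √(-6 - 2)*(-91) = (6 + (9 + 0)) + √(-8)*(-91) = (6 + 9) + (2*I*√2)*(-91) = 15 - 182*I*√2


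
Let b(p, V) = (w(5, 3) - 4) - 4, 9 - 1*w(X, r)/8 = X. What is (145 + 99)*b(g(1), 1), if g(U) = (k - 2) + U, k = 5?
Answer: 5856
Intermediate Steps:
w(X, r) = 72 - 8*X
g(U) = 3 + U (g(U) = (5 - 2) + U = 3 + U)
b(p, V) = 24 (b(p, V) = ((72 - 8*5) - 4) - 4 = ((72 - 40) - 4) - 4 = (32 - 4) - 4 = 28 - 4 = 24)
(145 + 99)*b(g(1), 1) = (145 + 99)*24 = 244*24 = 5856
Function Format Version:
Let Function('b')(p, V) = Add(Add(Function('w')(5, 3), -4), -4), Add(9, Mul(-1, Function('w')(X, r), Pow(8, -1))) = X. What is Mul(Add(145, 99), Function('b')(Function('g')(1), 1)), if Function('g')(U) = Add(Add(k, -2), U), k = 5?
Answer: 5856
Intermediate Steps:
Function('w')(X, r) = Add(72, Mul(-8, X))
Function('g')(U) = Add(3, U) (Function('g')(U) = Add(Add(5, -2), U) = Add(3, U))
Function('b')(p, V) = 24 (Function('b')(p, V) = Add(Add(Add(72, Mul(-8, 5)), -4), -4) = Add(Add(Add(72, -40), -4), -4) = Add(Add(32, -4), -4) = Add(28, -4) = 24)
Mul(Add(145, 99), Function('b')(Function('g')(1), 1)) = Mul(Add(145, 99), 24) = Mul(244, 24) = 5856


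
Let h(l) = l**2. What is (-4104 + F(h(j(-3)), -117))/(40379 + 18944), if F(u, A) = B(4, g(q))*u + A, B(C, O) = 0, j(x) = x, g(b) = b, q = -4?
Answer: -4221/59323 ≈ -0.071153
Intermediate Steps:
F(u, A) = A (F(u, A) = 0*u + A = 0 + A = A)
(-4104 + F(h(j(-3)), -117))/(40379 + 18944) = (-4104 - 117)/(40379 + 18944) = -4221/59323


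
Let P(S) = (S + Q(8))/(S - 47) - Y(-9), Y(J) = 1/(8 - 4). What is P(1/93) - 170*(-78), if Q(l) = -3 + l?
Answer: 115889283/8740 ≈ 13260.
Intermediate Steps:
Y(J) = ¼ (Y(J) = 1/4 = ¼)
P(S) = -¼ + (5 + S)/(-47 + S) (P(S) = (S + (-3 + 8))/(S - 47) - 1*¼ = (S + 5)/(-47 + S) - ¼ = (5 + S)/(-47 + S) - ¼ = -¼ + (5 + S)/(-47 + S))
P(1/93) - 170*(-78) = (67 + 3/93)/(4*(-47 + 1/93)) - 170*(-78) = (67 + 3*(1/93))/(4*(-47 + 1/93)) + 13260 = (67 + 1/31)/(4*(-4370/93)) + 13260 = (¼)*(-93/4370)*(2078/31) + 13260 = -3117/8740 + 13260 = 115889283/8740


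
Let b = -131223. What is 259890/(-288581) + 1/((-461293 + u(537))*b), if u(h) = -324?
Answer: -15742776348936409/17480727006178371 ≈ -0.90058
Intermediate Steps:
259890/(-288581) + 1/((-461293 + u(537))*b) = 259890/(-288581) + 1/(-461293 - 324*(-131223)) = 259890*(-1/288581) - 1/131223/(-461617) = -259890/288581 - 1/461617*(-1/131223) = -259890/288581 + 1/60574767591 = -15742776348936409/17480727006178371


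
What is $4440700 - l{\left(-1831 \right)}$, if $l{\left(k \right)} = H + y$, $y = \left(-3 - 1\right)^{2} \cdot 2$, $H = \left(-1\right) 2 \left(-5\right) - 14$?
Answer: $4440672$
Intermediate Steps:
$H = -4$ ($H = \left(-2\right) \left(-5\right) - 14 = 10 - 14 = -4$)
$y = 32$ ($y = \left(-4\right)^{2} \cdot 2 = 16 \cdot 2 = 32$)
$l{\left(k \right)} = 28$ ($l{\left(k \right)} = -4 + 32 = 28$)
$4440700 - l{\left(-1831 \right)} = 4440700 - 28 = 4440672$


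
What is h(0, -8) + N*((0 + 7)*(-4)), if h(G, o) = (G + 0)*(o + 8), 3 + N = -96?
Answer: 2772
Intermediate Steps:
N = -99 (N = -3 - 96 = -99)
h(G, o) = G*(8 + o)
h(0, -8) + N*((0 + 7)*(-4)) = 0*(8 - 8) - 99*(0 + 7)*(-4) = 0*0 - 693*(-4) = 0 - 99*(-28) = 0 + 2772 = 2772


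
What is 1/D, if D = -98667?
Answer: -1/98667 ≈ -1.0135e-5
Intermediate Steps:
1/D = 1/(-98667) = -1/98667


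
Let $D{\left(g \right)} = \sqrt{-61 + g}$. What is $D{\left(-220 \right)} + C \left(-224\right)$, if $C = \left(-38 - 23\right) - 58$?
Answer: $26656 + i \sqrt{281} \approx 26656.0 + 16.763 i$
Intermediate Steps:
$C = -119$ ($C = -61 - 58 = -119$)
$D{\left(-220 \right)} + C \left(-224\right) = \sqrt{-61 - 220} - -26656 = \sqrt{-281} + 26656 = i \sqrt{281} + 26656 = 26656 + i \sqrt{281}$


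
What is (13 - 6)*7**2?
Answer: 343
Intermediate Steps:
(13 - 6)*7**2 = 7*49 = 343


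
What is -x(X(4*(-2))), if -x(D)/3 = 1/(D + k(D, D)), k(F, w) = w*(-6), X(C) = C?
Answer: 3/40 ≈ 0.075000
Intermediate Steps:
k(F, w) = -6*w
x(D) = 3/(5*D) (x(D) = -3/(D - 6*D) = -3*(-1/(5*D)) = -(-3)/(5*D) = 3/(5*D))
-x(X(4*(-2))) = -3/(5*(4*(-2))) = -3/(5*(-8)) = -3*(-1)/(5*8) = -1*(-3/40) = 3/40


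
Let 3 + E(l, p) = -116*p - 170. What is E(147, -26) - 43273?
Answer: -40430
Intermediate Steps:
E(l, p) = -173 - 116*p (E(l, p) = -3 + (-116*p - 170) = -3 + (-170 - 116*p) = -173 - 116*p)
E(147, -26) - 43273 = (-173 - 116*(-26)) - 43273 = (-173 + 3016) - 43273 = 2843 - 43273 = -40430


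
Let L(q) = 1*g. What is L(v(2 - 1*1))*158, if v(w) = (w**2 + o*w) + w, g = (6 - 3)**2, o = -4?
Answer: 1422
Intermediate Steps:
g = 9 (g = 3**2 = 9)
v(w) = w**2 - 3*w (v(w) = (w**2 - 4*w) + w = w**2 - 3*w)
L(q) = 9 (L(q) = 1*9 = 9)
L(v(2 - 1*1))*158 = 9*158 = 1422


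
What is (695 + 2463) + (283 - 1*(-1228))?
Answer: 4669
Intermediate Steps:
(695 + 2463) + (283 - 1*(-1228)) = 3158 + (283 + 1228) = 3158 + 1511 = 4669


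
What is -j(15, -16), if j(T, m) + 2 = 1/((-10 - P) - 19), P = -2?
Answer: 55/27 ≈ 2.0370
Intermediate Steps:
j(T, m) = -55/27 (j(T, m) = -2 + 1/((-10 - 1*(-2)) - 19) = -2 + 1/((-10 + 2) - 19) = -2 + 1/(-8 - 19) = -2 + 1/(-27) = -2 - 1/27 = -55/27)
-j(15, -16) = -1*(-55/27) = 55/27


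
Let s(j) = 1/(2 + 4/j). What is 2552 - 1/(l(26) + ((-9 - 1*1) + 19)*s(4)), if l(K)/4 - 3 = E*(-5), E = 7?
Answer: 319001/125 ≈ 2552.0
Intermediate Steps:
l(K) = -128 (l(K) = 12 + 4*(7*(-5)) = 12 + 4*(-35) = 12 - 140 = -128)
2552 - 1/(l(26) + ((-9 - 1*1) + 19)*s(4)) = 2552 - 1/(-128 + ((-9 - 1*1) + 19)*((½)*4/(2 + 4))) = 2552 - 1/(-128 + ((-9 - 1) + 19)*((½)*4/6)) = 2552 - 1/(-128 + (-10 + 19)*((½)*4*(⅙))) = 2552 - 1/(-128 + 9*(⅓)) = 2552 - 1/(-128 + 3) = 2552 - 1/(-125) = 2552 - 1*(-1/125) = 2552 + 1/125 = 319001/125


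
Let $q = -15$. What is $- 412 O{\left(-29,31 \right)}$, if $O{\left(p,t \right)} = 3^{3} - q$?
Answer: $-17304$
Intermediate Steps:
$O{\left(p,t \right)} = 42$ ($O{\left(p,t \right)} = 3^{3} - -15 = 27 + 15 = 42$)
$- 412 O{\left(-29,31 \right)} = \left(-412\right) 42 = -17304$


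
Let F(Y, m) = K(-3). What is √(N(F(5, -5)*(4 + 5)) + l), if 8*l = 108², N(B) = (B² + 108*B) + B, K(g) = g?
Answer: 6*I*√21 ≈ 27.495*I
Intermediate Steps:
F(Y, m) = -3
N(B) = B² + 109*B
l = 1458 (l = (⅛)*108² = (⅛)*11664 = 1458)
√(N(F(5, -5)*(4 + 5)) + l) = √((-3*(4 + 5))*(109 - 3*(4 + 5)) + 1458) = √((-3*9)*(109 - 3*9) + 1458) = √(-27*(109 - 27) + 1458) = √(-27*82 + 1458) = √(-2214 + 1458) = √(-756) = 6*I*√21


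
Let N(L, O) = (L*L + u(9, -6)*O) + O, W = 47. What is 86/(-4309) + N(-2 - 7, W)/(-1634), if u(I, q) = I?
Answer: -132357/370574 ≈ -0.35717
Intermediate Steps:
N(L, O) = L**2 + 10*O (N(L, O) = (L*L + 9*O) + O = (L**2 + 9*O) + O = L**2 + 10*O)
86/(-4309) + N(-2 - 7, W)/(-1634) = 86/(-4309) + ((-2 - 7)**2 + 10*47)/(-1634) = 86*(-1/4309) + ((-9)**2 + 470)*(-1/1634) = -86/4309 + (81 + 470)*(-1/1634) = -86/4309 + 551*(-1/1634) = -86/4309 - 29/86 = -132357/370574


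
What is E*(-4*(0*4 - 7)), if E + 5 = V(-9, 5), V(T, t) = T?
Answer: -392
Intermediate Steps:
E = -14 (E = -5 - 9 = -14)
E*(-4*(0*4 - 7)) = -(-56)*(0*4 - 7) = -(-56)*(0 - 7) = -(-56)*(-7) = -14*28 = -392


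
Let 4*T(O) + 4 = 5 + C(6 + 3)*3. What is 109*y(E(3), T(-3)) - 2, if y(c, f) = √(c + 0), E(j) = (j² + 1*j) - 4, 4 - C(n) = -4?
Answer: -2 + 218*√2 ≈ 306.30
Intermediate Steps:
C(n) = 8 (C(n) = 4 - 1*(-4) = 4 + 4 = 8)
T(O) = 25/4 (T(O) = -1 + (5 + 8*3)/4 = -1 + (5 + 24)/4 = -1 + (¼)*29 = -1 + 29/4 = 25/4)
E(j) = -4 + j + j² (E(j) = (j² + j) - 4 = (j + j²) - 4 = -4 + j + j²)
y(c, f) = √c
109*y(E(3), T(-3)) - 2 = 109*√(-4 + 3 + 3²) - 2 = 109*√(-4 + 3 + 9) - 2 = 109*√8 - 2 = 109*(2*√2) - 2 = 218*√2 - 2 = -2 + 218*√2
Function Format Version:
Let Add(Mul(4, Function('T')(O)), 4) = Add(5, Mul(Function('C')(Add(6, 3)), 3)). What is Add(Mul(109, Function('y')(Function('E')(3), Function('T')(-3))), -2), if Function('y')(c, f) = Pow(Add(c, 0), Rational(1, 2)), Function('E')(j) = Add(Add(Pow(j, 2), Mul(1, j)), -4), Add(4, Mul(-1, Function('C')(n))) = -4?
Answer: Add(-2, Mul(218, Pow(2, Rational(1, 2)))) ≈ 306.30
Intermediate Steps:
Function('C')(n) = 8 (Function('C')(n) = Add(4, Mul(-1, -4)) = Add(4, 4) = 8)
Function('T')(O) = Rational(25, 4) (Function('T')(O) = Add(-1, Mul(Rational(1, 4), Add(5, Mul(8, 3)))) = Add(-1, Mul(Rational(1, 4), Add(5, 24))) = Add(-1, Mul(Rational(1, 4), 29)) = Add(-1, Rational(29, 4)) = Rational(25, 4))
Function('E')(j) = Add(-4, j, Pow(j, 2)) (Function('E')(j) = Add(Add(Pow(j, 2), j), -4) = Add(Add(j, Pow(j, 2)), -4) = Add(-4, j, Pow(j, 2)))
Function('y')(c, f) = Pow(c, Rational(1, 2))
Add(Mul(109, Function('y')(Function('E')(3), Function('T')(-3))), -2) = Add(Mul(109, Pow(Add(-4, 3, Pow(3, 2)), Rational(1, 2))), -2) = Add(Mul(109, Pow(Add(-4, 3, 9), Rational(1, 2))), -2) = Add(Mul(109, Pow(8, Rational(1, 2))), -2) = Add(Mul(109, Mul(2, Pow(2, Rational(1, 2)))), -2) = Add(Mul(218, Pow(2, Rational(1, 2))), -2) = Add(-2, Mul(218, Pow(2, Rational(1, 2))))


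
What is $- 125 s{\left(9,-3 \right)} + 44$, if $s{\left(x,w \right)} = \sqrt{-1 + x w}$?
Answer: $44 - 250 i \sqrt{7} \approx 44.0 - 661.44 i$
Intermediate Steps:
$s{\left(x,w \right)} = \sqrt{-1 + w x}$
$- 125 s{\left(9,-3 \right)} + 44 = - 125 \sqrt{-1 - 27} + 44 = - 125 \sqrt{-28} + 44 = - 125 \cdot 2 i \sqrt{7} + 44 = - 250 i \sqrt{7} + 44 = 44 - 250 i \sqrt{7}$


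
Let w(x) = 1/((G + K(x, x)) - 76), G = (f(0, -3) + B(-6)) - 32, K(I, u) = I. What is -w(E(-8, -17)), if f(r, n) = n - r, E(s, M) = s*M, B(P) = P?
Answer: -1/19 ≈ -0.052632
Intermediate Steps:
E(s, M) = M*s
G = -41 (G = ((-3 - 1*0) - 6) - 32 = ((-3 + 0) - 6) - 32 = (-3 - 6) - 32 = -9 - 32 = -41)
w(x) = 1/(-117 + x) (w(x) = 1/((-41 + x) - 76) = 1/(-117 + x))
-w(E(-8, -17)) = -1/(-117 - 17*(-8)) = -1/(-117 + 136) = -1/19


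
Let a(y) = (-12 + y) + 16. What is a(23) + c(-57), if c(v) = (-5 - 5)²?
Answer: 127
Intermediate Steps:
a(y) = 4 + y
c(v) = 100 (c(v) = (-10)² = 100)
a(23) + c(-57) = (4 + 23) + 100 = 27 + 100 = 127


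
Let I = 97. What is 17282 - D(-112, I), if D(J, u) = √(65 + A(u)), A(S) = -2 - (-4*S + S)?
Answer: 17282 - √354 ≈ 17263.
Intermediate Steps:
A(S) = -2 + 3*S (A(S) = -2 - (-3)*S = -2 + 3*S)
D(J, u) = √(63 + 3*u) (D(J, u) = √(65 + (-2 + 3*u)) = √(63 + 3*u))
17282 - D(-112, I) = 17282 - √(63 + 3*97) = 17282 - √(63 + 291) = 17282 - √354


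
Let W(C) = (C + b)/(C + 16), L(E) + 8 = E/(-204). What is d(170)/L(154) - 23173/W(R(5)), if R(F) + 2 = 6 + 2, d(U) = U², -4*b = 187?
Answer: 1340535632/145559 ≈ 9209.6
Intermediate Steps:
b = -187/4 (b = -¼*187 = -187/4 ≈ -46.750)
L(E) = -8 - E/204 (L(E) = -8 + E/(-204) = -8 + E*(-1/204) = -8 - E/204)
R(F) = 6 (R(F) = -2 + (6 + 2) = -2 + 8 = 6)
W(C) = (-187/4 + C)/(16 + C) (W(C) = (C - 187/4)/(C + 16) = (-187/4 + C)/(16 + C))
d(170)/L(154) - 23173/W(R(5)) = 170²/(-8 - 1/204*154) - 23173*(16 + 6)/(-187/4 + 6) = 28900/(-8 - 77/102) - 23173/(-163/4/22) = 28900/(-893/102) - 23173/((1/22)*(-163/4)) = 28900*(-102/893) - 23173/(-163/88) = -2947800/893 - 23173*(-88/163) = -2947800/893 + 2039224/163 = 1340535632/145559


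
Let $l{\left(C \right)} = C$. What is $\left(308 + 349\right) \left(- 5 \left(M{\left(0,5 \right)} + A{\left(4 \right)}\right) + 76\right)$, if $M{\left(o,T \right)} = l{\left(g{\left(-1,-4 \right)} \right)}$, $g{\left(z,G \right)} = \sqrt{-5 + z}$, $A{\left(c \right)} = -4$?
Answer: $63072 - 3285 i \sqrt{6} \approx 63072.0 - 8046.6 i$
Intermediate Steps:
$M{\left(o,T \right)} = i \sqrt{6}$ ($M{\left(o,T \right)} = \sqrt{-5 - 1} = \sqrt{-6} = i \sqrt{6}$)
$\left(308 + 349\right) \left(- 5 \left(M{\left(0,5 \right)} + A{\left(4 \right)}\right) + 76\right) = \left(308 + 349\right) \left(- 5 \left(i \sqrt{6} - 4\right) + 76\right) = 657 \left(- 5 \left(-4 + i \sqrt{6}\right) + 76\right) = 657 \left(\left(20 - 5 i \sqrt{6}\right) + 76\right) = 657 \left(96 - 5 i \sqrt{6}\right) = 63072 - 3285 i \sqrt{6}$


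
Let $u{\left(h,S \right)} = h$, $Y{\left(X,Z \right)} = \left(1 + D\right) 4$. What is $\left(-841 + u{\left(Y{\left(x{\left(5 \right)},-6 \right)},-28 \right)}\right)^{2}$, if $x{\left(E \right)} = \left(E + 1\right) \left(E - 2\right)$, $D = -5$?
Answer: $734449$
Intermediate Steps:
$x{\left(E \right)} = \left(1 + E\right) \left(-2 + E\right)$
$Y{\left(X,Z \right)} = -16$ ($Y{\left(X,Z \right)} = \left(1 - 5\right) 4 = \left(-4\right) 4 = -16$)
$\left(-841 + u{\left(Y{\left(x{\left(5 \right)},-6 \right)},-28 \right)}\right)^{2} = \left(-841 - 16\right)^{2} = \left(-857\right)^{2} = 734449$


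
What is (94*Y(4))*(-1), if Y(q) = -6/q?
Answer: 141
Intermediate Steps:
(94*Y(4))*(-1) = (94*(-6/4))*(-1) = (94*(-6*1/4))*(-1) = (94*(-3/2))*(-1) = -141*(-1) = 141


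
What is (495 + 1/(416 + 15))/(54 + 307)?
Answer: 213346/155591 ≈ 1.3712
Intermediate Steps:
(495 + 1/(416 + 15))/(54 + 307) = (495 + 1/431)/361 = (495 + 1/431)*(1/361) = (213346/431)*(1/361) = 213346/155591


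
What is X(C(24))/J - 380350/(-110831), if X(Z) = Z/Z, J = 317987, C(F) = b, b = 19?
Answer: 120946466281/35242817197 ≈ 3.4318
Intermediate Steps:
C(F) = 19
X(Z) = 1
X(C(24))/J - 380350/(-110831) = 1/317987 - 380350/(-110831) = 1*(1/317987) - 380350*(-1/110831) = 1/317987 + 380350/110831 = 120946466281/35242817197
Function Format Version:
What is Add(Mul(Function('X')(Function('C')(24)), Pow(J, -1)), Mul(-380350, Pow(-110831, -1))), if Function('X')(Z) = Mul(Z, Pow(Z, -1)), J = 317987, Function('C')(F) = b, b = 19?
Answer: Rational(120946466281, 35242817197) ≈ 3.4318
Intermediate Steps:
Function('C')(F) = 19
Function('X')(Z) = 1
Add(Mul(Function('X')(Function('C')(24)), Pow(J, -1)), Mul(-380350, Pow(-110831, -1))) = Add(Mul(1, Pow(317987, -1)), Mul(-380350, Pow(-110831, -1))) = Add(Mul(1, Rational(1, 317987)), Mul(-380350, Rational(-1, 110831))) = Add(Rational(1, 317987), Rational(380350, 110831)) = Rational(120946466281, 35242817197)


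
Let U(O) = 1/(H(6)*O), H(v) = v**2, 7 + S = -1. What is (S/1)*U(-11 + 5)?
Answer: 1/27 ≈ 0.037037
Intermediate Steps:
S = -8 (S = -7 - 1 = -8)
U(O) = 1/(36*O) (U(O) = 1/(6**2*O) = 1/(36*O))
(S/1)*U(-11 + 5) = (-8/1)*(1/(36*(-11 + 5))) = (-8*1)*((1/36)/(-6)) = -2*(-1)/(9*6) = -8*(-1/216) = 1/27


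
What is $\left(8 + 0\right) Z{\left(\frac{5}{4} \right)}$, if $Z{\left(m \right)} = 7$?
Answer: $56$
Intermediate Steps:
$\left(8 + 0\right) Z{\left(\frac{5}{4} \right)} = \left(8 + 0\right) 7 = 8 \cdot 7 = 56$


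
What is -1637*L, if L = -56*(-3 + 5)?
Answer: 183344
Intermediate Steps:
L = -112 (L = -56*2 = -112)
-1637*L = -1637*(-112) = 183344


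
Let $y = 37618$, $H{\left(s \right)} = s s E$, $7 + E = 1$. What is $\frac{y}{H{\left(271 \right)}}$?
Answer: $- \frac{18809}{220323} \approx -0.08537$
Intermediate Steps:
$E = -6$ ($E = -7 + 1 = -6$)
$H{\left(s \right)} = - 6 s^{2}$ ($H{\left(s \right)} = s s \left(-6\right) = s^{2} \left(-6\right) = - 6 s^{2}$)
$\frac{y}{H{\left(271 \right)}} = \frac{37618}{\left(-6\right) 271^{2}} = \frac{37618}{\left(-6\right) 73441} = \frac{37618}{-440646} = 37618 \left(- \frac{1}{440646}\right) = - \frac{18809}{220323}$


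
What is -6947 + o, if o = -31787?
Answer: -38734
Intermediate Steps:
-6947 + o = -6947 - 31787 = -38734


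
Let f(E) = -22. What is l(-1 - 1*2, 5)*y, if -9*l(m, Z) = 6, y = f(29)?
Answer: 44/3 ≈ 14.667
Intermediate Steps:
y = -22
l(m, Z) = -2/3 (l(m, Z) = -1/9*6 = -2/3)
l(-1 - 1*2, 5)*y = -2/3*(-22) = 44/3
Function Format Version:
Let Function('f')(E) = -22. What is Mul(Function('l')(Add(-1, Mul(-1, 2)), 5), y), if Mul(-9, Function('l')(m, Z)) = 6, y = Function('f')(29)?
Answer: Rational(44, 3) ≈ 14.667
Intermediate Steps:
y = -22
Function('l')(m, Z) = Rational(-2, 3) (Function('l')(m, Z) = Mul(Rational(-1, 9), 6) = Rational(-2, 3))
Mul(Function('l')(Add(-1, Mul(-1, 2)), 5), y) = Mul(Rational(-2, 3), -22) = Rational(44, 3)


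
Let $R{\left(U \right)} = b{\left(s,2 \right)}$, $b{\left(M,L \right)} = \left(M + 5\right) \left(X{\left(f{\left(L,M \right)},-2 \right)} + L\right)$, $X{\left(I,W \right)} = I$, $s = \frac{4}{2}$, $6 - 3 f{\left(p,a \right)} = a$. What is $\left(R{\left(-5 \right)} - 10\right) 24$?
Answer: $320$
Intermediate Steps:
$f{\left(p,a \right)} = 2 - \frac{a}{3}$
$s = 2$ ($s = 4 \cdot \frac{1}{2} = 2$)
$b{\left(M,L \right)} = \left(5 + M\right) \left(2 + L - \frac{M}{3}\right)$ ($b{\left(M,L \right)} = \left(M + 5\right) \left(\left(2 - \frac{M}{3}\right) + L\right) = \left(5 + M\right) \left(2 + L - \frac{M}{3}\right)$)
$R{\left(U \right)} = \frac{70}{3}$ ($R{\left(U \right)} = 10 + 5 \cdot 2 - \frac{2^{2}}{3} + \frac{1}{3} \cdot 2 + 2 \cdot 2 = 10 + 10 - \frac{4}{3} + \frac{2}{3} + 4 = \frac{70}{3}$)
$\left(R{\left(-5 \right)} - 10\right) 24 = \left(\frac{70}{3} - 10\right) 24 = \frac{40}{3} \cdot 24 = 320$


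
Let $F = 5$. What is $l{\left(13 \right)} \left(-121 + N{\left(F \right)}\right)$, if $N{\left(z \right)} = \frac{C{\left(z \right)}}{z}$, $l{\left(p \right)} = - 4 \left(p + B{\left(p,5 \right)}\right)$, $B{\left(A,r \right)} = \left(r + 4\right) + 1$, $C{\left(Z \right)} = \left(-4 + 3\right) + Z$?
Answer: $\frac{55292}{5} \approx 11058.0$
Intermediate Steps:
$C{\left(Z \right)} = -1 + Z$
$B{\left(A,r \right)} = 5 + r$ ($B{\left(A,r \right)} = \left(4 + r\right) + 1 = 5 + r$)
$l{\left(p \right)} = -40 - 4 p$ ($l{\left(p \right)} = - 4 \left(p + \left(5 + 5\right)\right) = - 4 \left(p + 10\right) = - 4 \left(10 + p\right) = -40 - 4 p$)
$N{\left(z \right)} = \frac{-1 + z}{z}$
$l{\left(13 \right)} \left(-121 + N{\left(F \right)}\right) = \left(-40 - 52\right) \left(-121 + \frac{-1 + 5}{5}\right) = \left(-40 - 52\right) \left(-121 + \frac{1}{5} \cdot 4\right) = - 92 \left(-121 + \frac{4}{5}\right) = \left(-92\right) \left(- \frac{601}{5}\right) = \frac{55292}{5}$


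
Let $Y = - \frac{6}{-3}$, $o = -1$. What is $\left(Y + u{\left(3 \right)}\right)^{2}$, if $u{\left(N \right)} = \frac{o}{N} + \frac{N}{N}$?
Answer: $\frac{64}{9} \approx 7.1111$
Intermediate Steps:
$u{\left(N \right)} = 1 - \frac{1}{N}$ ($u{\left(N \right)} = - \frac{1}{N} + \frac{N}{N} = - \frac{1}{N} + 1 = 1 - \frac{1}{N}$)
$Y = 2$ ($Y = \left(-6\right) \left(- \frac{1}{3}\right) = 2$)
$\left(Y + u{\left(3 \right)}\right)^{2} = \left(2 + \frac{-1 + 3}{3}\right)^{2} = \left(2 + \frac{1}{3} \cdot 2\right)^{2} = \left(2 + \frac{2}{3}\right)^{2} = \left(\frac{8}{3}\right)^{2} = \frac{64}{9}$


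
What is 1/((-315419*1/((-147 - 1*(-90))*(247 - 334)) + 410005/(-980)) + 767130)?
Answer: 51156/39218646223 ≈ 1.3044e-6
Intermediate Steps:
1/((-315419*1/((-147 - 1*(-90))*(247 - 334)) + 410005/(-980)) + 767130) = 1/((-315419*(-1/(87*(-147 + 90))) + 410005*(-1/980)) + 767130) = 1/((-315419/((-57*(-87))) - 82001/196) + 767130) = 1/((-315419/4959 - 82001/196) + 767130) = 1/((-315419*1/4959 - 82001/196) + 767130) = 1/((-16601/261 - 82001/196) + 767130) = 1/(-24656057/51156 + 767130) = 1/(39218646223/51156) = 51156/39218646223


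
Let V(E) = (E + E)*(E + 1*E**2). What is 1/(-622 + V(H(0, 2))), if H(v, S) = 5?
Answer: -1/322 ≈ -0.0031056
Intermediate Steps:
V(E) = 2*E*(E + E**2) (V(E) = (2*E)*(E + E**2) = 2*E*(E + E**2))
1/(-622 + V(H(0, 2))) = 1/(-622 + 2*5**2*(1 + 5)) = 1/(-622 + 2*25*6) = 1/(-622 + 300) = 1/(-322) = -1/322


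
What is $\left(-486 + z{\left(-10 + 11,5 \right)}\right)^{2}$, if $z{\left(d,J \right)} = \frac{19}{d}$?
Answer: $218089$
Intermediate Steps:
$\left(-486 + z{\left(-10 + 11,5 \right)}\right)^{2} = \left(-486 + \frac{19}{-10 + 11}\right)^{2} = \left(-486 + \frac{19}{1}\right)^{2} = \left(-486 + 19 \cdot 1\right)^{2} = \left(-486 + 19\right)^{2} = \left(-467\right)^{2} = 218089$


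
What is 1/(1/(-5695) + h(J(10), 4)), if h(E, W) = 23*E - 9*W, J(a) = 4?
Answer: 5695/318919 ≈ 0.017857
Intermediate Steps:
h(E, W) = -9*W + 23*E
1/(1/(-5695) + h(J(10), 4)) = 1/(1/(-5695) + (-9*4 + 23*4)) = 1/(-1/5695 + (-36 + 92)) = 1/(-1/5695 + 56) = 1/(318919/5695) = 5695/318919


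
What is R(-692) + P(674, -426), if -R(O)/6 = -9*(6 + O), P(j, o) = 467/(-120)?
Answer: -4445747/120 ≈ -37048.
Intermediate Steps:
P(j, o) = -467/120 (P(j, o) = 467*(-1/120) = -467/120)
R(O) = 324 + 54*O (R(O) = -(-54)*(6 + O) = -6*(-54 - 9*O) = 324 + 54*O)
R(-692) + P(674, -426) = (324 + 54*(-692)) - 467/120 = (324 - 37368) - 467/120 = -37044 - 467/120 = -4445747/120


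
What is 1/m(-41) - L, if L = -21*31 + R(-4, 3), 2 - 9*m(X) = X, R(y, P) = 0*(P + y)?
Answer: 28002/43 ≈ 651.21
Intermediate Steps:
R(y, P) = 0
m(X) = 2/9 - X/9
L = -651 (L = -21*31 + 0 = -651 + 0 = -651)
1/m(-41) - L = 1/(2/9 - ⅑*(-41)) - 1*(-651) = 1/(2/9 + 41/9) + 651 = 1/(43/9) + 651 = 9/43 + 651 = 28002/43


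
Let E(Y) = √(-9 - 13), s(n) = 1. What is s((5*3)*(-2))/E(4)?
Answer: -I*√22/22 ≈ -0.2132*I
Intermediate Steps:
E(Y) = I*√22 (E(Y) = √(-22) = I*√22)
s((5*3)*(-2))/E(4) = 1/(I*√22) = 1*(-I*√22/22) = -I*√22/22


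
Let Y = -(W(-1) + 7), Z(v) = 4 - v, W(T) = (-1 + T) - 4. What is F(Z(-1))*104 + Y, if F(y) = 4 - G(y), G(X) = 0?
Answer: 415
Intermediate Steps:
W(T) = -5 + T
Y = -1 (Y = -((-5 - 1) + 7) = -(-6 + 7) = -1*1 = -1)
F(y) = 4 (F(y) = 4 - 1*0 = 4 + 0 = 4)
F(Z(-1))*104 + Y = 4*104 - 1 = 416 - 1 = 415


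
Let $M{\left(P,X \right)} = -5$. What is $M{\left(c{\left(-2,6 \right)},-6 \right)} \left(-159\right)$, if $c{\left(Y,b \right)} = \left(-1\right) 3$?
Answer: $795$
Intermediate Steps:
$c{\left(Y,b \right)} = -3$
$M{\left(c{\left(-2,6 \right)},-6 \right)} \left(-159\right) = \left(-5\right) \left(-159\right) = 795$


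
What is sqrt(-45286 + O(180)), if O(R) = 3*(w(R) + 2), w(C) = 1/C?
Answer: I*sqrt(40751985)/30 ≈ 212.79*I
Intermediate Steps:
O(R) = 6 + 3/R (O(R) = 3*(1/R + 2) = 3*(2 + 1/R) = 6 + 3/R)
sqrt(-45286 + O(180)) = sqrt(-45286 + (6 + 3/180)) = sqrt(-45286 + (6 + 3*(1/180))) = sqrt(-45286 + (6 + 1/60)) = sqrt(-45286 + 361/60) = sqrt(-2716799/60) = I*sqrt(40751985)/30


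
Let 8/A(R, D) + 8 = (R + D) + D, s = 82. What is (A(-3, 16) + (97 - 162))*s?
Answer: -111274/21 ≈ -5298.8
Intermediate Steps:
A(R, D) = 8/(-8 + R + 2*D) (A(R, D) = 8/(-8 + ((R + D) + D)) = 8/(-8 + ((D + R) + D)) = 8/(-8 + (R + 2*D)) = 8/(-8 + R + 2*D))
(A(-3, 16) + (97 - 162))*s = (8/(-8 - 3 + 2*16) + (97 - 162))*82 = (8/(-8 - 3 + 32) - 65)*82 = (8/21 - 65)*82 = -1357/21*82 = -111274/21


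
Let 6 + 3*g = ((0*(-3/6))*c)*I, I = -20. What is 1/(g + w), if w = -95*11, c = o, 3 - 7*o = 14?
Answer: -1/1047 ≈ -0.00095511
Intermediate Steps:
o = -11/7 (o = 3/7 - ⅐*14 = 3/7 - 2 = -11/7 ≈ -1.5714)
c = -11/7 ≈ -1.5714
g = -2 (g = -2 + (((0*(-3/6))*(-11/7))*(-20))/3 = -2 + (((0*(-3*⅙))*(-11/7))*(-20))/3 = -2 + (((0*(-½))*(-11/7))*(-20))/3 = -2 + ((0*(-11/7))*(-20))/3 = -2 + (0*(-20))/3 = -2 + (⅓)*0 = -2 + 0 = -2)
w = -1045
1/(g + w) = 1/(-2 - 1045) = 1/(-1047) = -1/1047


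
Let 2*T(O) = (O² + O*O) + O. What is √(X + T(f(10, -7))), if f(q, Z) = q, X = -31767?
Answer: 3*I*√3518 ≈ 177.94*I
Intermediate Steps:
T(O) = O² + O/2 (T(O) = ((O² + O*O) + O)/2 = ((O² + O²) + O)/2 = (2*O² + O)/2 = (O + 2*O²)/2 = O² + O/2)
√(X + T(f(10, -7))) = √(-31767 + 10*(½ + 10)) = √(-31767 + 10*(21/2)) = √(-31767 + 105) = √(-31662) = 3*I*√3518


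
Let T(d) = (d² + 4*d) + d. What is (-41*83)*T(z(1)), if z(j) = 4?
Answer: -122508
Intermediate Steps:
T(d) = d² + 5*d
(-41*83)*T(z(1)) = (-41*83)*(4*(5 + 4)) = -13612*9 = -3403*36 = -122508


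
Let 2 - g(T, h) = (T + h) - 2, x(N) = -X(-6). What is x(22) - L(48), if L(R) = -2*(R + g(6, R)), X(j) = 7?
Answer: -11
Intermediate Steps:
x(N) = -7 (x(N) = -1*7 = -7)
g(T, h) = 4 - T - h (g(T, h) = 2 - ((T + h) - 2) = 2 - (-2 + T + h) = 2 + (2 - T - h) = 4 - T - h)
L(R) = 4 (L(R) = -2*(R + (4 - 1*6 - R)) = -2*(R + (4 - 6 - R)) = -2*(R + (-2 - R)) = -2*(-2) = 4)
x(22) - L(48) = -7 - 1*4 = -7 - 4 = -11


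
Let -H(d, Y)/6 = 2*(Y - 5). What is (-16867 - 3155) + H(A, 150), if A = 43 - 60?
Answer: -21762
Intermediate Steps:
A = -17
H(d, Y) = 60 - 12*Y (H(d, Y) = -12*(Y - 5) = -12*(-5 + Y) = -6*(-10 + 2*Y) = 60 - 12*Y)
(-16867 - 3155) + H(A, 150) = (-16867 - 3155) + (60 - 12*150) = -20022 + (60 - 1800) = -20022 - 1740 = -21762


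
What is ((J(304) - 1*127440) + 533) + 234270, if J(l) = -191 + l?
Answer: 107476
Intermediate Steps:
((J(304) - 1*127440) + 533) + 234270 = (((-191 + 304) - 1*127440) + 533) + 234270 = ((113 - 127440) + 533) + 234270 = (-127327 + 533) + 234270 = -126794 + 234270 = 107476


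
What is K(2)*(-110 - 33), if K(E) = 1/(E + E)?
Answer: -143/4 ≈ -35.750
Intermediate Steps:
K(E) = 1/(2*E)
K(2)*(-110 - 33) = ((½)/2)*(-110 - 33) = ((½)*(½))*(-143) = (¼)*(-143) = -143/4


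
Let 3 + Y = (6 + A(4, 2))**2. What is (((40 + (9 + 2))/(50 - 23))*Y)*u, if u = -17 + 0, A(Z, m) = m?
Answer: -17629/9 ≈ -1958.8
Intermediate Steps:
u = -17
Y = 61 (Y = -3 + (6 + 2)**2 = -3 + 8**2 = -3 + 64 = 61)
(((40 + (9 + 2))/(50 - 23))*Y)*u = (((40 + (9 + 2))/(50 - 23))*61)*(-17) = (((40 + 11)/27)*61)*(-17) = ((51*(1/27))*61)*(-17) = ((17/9)*61)*(-17) = (1037/9)*(-17) = -17629/9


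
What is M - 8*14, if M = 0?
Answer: -112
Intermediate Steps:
M - 8*14 = 0 - 8*14 = 0 - 112 = -112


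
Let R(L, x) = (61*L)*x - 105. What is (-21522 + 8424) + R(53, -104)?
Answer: -349435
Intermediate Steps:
R(L, x) = -105 + 61*L*x (R(L, x) = 61*L*x - 105 = -105 + 61*L*x)
(-21522 + 8424) + R(53, -104) = (-21522 + 8424) + (-105 + 61*53*(-104)) = -13098 + (-105 - 336232) = -13098 - 336337 = -349435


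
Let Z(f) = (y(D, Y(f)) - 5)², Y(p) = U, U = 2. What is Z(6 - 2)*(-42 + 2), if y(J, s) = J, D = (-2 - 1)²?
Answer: -640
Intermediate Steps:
Y(p) = 2
D = 9 (D = (-3)² = 9)
Z(f) = 16 (Z(f) = (9 - 5)² = 4² = 16)
Z(6 - 2)*(-42 + 2) = 16*(-42 + 2) = 16*(-40) = -640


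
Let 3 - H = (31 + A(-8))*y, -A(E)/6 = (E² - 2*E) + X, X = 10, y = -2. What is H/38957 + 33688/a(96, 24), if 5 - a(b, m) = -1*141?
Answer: 656117613/2843861 ≈ 230.71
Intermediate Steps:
a(b, m) = 146 (a(b, m) = 5 - (-1)*141 = 5 - 1*(-141) = 5 + 141 = 146)
A(E) = -60 - 6*E² + 12*E (A(E) = -6*((E² - 2*E) + 10) = -6*(10 + E² - 2*E) = -60 - 6*E² + 12*E)
H = -1015 (H = 3 - (31 + (-60 - 6*(-8)² + 12*(-8)))*(-2) = 3 - (31 + (-60 - 6*64 - 96))*(-2) = 3 - (31 + (-60 - 384 - 96))*(-2) = 3 - (31 - 540)*(-2) = 3 - (-509)*(-2) = 3 - 1*1018 = 3 - 1018 = -1015)
H/38957 + 33688/a(96, 24) = -1015/38957 + 33688/146 = -1015*1/38957 + 33688*(1/146) = -1015/38957 + 16844/73 = 656117613/2843861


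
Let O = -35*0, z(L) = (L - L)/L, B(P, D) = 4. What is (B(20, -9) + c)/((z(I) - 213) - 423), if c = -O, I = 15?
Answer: -1/159 ≈ -0.0062893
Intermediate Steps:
z(L) = 0 (z(L) = 0/L = 0)
O = 0
c = 0 (c = -1*0 = 0)
(B(20, -9) + c)/((z(I) - 213) - 423) = (4 + 0)/((0 - 213) - 423) = 4/(-213 - 423) = 4/(-636) = 4*(-1/636) = -1/159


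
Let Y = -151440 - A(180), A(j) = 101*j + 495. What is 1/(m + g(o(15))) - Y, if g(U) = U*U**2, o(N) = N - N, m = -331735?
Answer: 56433099524/331735 ≈ 1.7012e+5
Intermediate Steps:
o(N) = 0
g(U) = U**3
A(j) = 495 + 101*j
Y = -170115 (Y = -151440 - (495 + 101*180) = -151440 - (495 + 18180) = -151440 - 1*18675 = -151440 - 18675 = -170115)
1/(m + g(o(15))) - Y = 1/(-331735 + 0**3) - 1*(-170115) = 1/(-331735 + 0) + 170115 = 1/(-331735) + 170115 = -1/331735 + 170115 = 56433099524/331735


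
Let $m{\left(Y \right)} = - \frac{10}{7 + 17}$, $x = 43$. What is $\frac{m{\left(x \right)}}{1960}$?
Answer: $- \frac{1}{4704} \approx -0.00021259$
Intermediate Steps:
$m{\left(Y \right)} = - \frac{5}{12}$ ($m{\left(Y \right)} = - \frac{10}{24} = \left(-10\right) \frac{1}{24} = - \frac{5}{12}$)
$\frac{m{\left(x \right)}}{1960} = - \frac{5}{12 \cdot 1960} = \left(- \frac{5}{12}\right) \frac{1}{1960} = - \frac{1}{4704}$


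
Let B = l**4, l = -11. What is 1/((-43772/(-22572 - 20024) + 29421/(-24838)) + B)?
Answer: 264499862/3872500977547 ≈ 6.8302e-5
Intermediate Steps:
B = 14641 (B = (-11)**4 = 14641)
1/((-43772/(-22572 - 20024) + 29421/(-24838)) + B) = 1/((-43772/(-22572 - 20024) + 29421/(-24838)) + 14641) = 1/((-43772/(-42596) + 29421*(-1/24838)) + 14641) = 1/((-43772*(-1/42596) - 29421/24838) + 14641) = 1/((10943/10649 - 29421/24838) + 14641) = 1/(-41501995/264499862 + 14641) = 1/(3872500977547/264499862) = 264499862/3872500977547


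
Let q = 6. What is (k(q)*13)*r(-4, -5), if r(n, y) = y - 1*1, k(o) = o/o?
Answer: -78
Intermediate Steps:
k(o) = 1
r(n, y) = -1 + y (r(n, y) = y - 1 = -1 + y)
(k(q)*13)*r(-4, -5) = (1*13)*(-1 - 5) = 13*(-6) = -78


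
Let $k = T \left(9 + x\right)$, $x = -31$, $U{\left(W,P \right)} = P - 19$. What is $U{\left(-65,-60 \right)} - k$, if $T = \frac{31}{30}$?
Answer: $- \frac{844}{15} \approx -56.267$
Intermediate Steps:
$T = \frac{31}{30}$ ($T = 31 \cdot \frac{1}{30} = \frac{31}{30} \approx 1.0333$)
$U{\left(W,P \right)} = -19 + P$ ($U{\left(W,P \right)} = P - 19 = -19 + P$)
$k = - \frac{341}{15}$ ($k = \frac{31 \left(9 - 31\right)}{30} = \frac{31}{30} \left(-22\right) = - \frac{341}{15} \approx -22.733$)
$U{\left(-65,-60 \right)} - k = \left(-19 - 60\right) - - \frac{341}{15} = -79 + \frac{341}{15} = - \frac{844}{15}$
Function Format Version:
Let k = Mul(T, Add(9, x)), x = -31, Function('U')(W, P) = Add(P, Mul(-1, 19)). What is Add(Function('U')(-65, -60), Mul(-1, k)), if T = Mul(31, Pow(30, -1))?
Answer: Rational(-844, 15) ≈ -56.267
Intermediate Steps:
T = Rational(31, 30) (T = Mul(31, Rational(1, 30)) = Rational(31, 30) ≈ 1.0333)
Function('U')(W, P) = Add(-19, P) (Function('U')(W, P) = Add(P, -19) = Add(-19, P))
k = Rational(-341, 15) (k = Mul(Rational(31, 30), Add(9, -31)) = Mul(Rational(31, 30), -22) = Rational(-341, 15) ≈ -22.733)
Add(Function('U')(-65, -60), Mul(-1, k)) = Add(Add(-19, -60), Mul(-1, Rational(-341, 15))) = Add(-79, Rational(341, 15)) = Rational(-844, 15)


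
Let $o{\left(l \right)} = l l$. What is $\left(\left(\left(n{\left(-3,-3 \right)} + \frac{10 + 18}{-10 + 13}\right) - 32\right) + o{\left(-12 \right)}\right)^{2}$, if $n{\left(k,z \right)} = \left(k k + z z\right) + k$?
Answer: $\frac{167281}{9} \approx 18587.0$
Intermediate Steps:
$n{\left(k,z \right)} = k + k^{2} + z^{2}$ ($n{\left(k,z \right)} = \left(k^{2} + z^{2}\right) + k = k + k^{2} + z^{2}$)
$o{\left(l \right)} = l^{2}$
$\left(\left(\left(n{\left(-3,-3 \right)} + \frac{10 + 18}{-10 + 13}\right) - 32\right) + o{\left(-12 \right)}\right)^{2} = \left(\left(\left(\left(-3 + \left(-3\right)^{2} + \left(-3\right)^{2}\right) + \frac{10 + 18}{-10 + 13}\right) - 32\right) + \left(-12\right)^{2}\right)^{2} = \left(\left(\left(\left(-3 + 9 + 9\right) + \frac{28}{3}\right) - 32\right) + 144\right)^{2} = \left(\left(\left(15 + 28 \cdot \frac{1}{3}\right) - 32\right) + 144\right)^{2} = \left(\left(\left(15 + \frac{28}{3}\right) - 32\right) + 144\right)^{2} = \left(\left(\frac{73}{3} - 32\right) + 144\right)^{2} = \left(- \frac{23}{3} + 144\right)^{2} = \left(\frac{409}{3}\right)^{2} = \frac{167281}{9}$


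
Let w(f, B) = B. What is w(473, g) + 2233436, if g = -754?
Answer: 2232682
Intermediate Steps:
w(473, g) + 2233436 = -754 + 2233436 = 2232682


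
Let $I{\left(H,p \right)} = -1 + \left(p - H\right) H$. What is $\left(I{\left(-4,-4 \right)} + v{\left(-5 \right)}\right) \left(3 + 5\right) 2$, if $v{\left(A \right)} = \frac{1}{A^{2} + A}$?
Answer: $- \frac{76}{5} \approx -15.2$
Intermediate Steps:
$I{\left(H,p \right)} = -1 + H \left(p - H\right)$
$v{\left(A \right)} = \frac{1}{A + A^{2}}$
$\left(I{\left(-4,-4 \right)} + v{\left(-5 \right)}\right) \left(3 + 5\right) 2 = \left(\left(-1 - \left(-4\right)^{2} - -16\right) + \frac{1}{\left(-5\right) \left(1 - 5\right)}\right) \left(3 + 5\right) 2 = \left(\left(-1 - 16 + 16\right) - \frac{1}{5 \left(-4\right)}\right) 8 \cdot 2 = \left(\left(-1 - 16 + 16\right) - - \frac{1}{20}\right) 16 = \left(-1 + \frac{1}{20}\right) 16 = \left(- \frac{19}{20}\right) 16 = - \frac{76}{5}$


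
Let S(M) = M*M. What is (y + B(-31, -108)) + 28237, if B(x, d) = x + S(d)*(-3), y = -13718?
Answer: -20504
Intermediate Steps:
S(M) = M²
B(x, d) = x - 3*d² (B(x, d) = x + d²*(-3) = x - 3*d²)
(y + B(-31, -108)) + 28237 = (-13718 + (-31 - 3*(-108)²)) + 28237 = (-13718 + (-31 - 3*11664)) + 28237 = (-13718 + (-31 - 34992)) + 28237 = (-13718 - 35023) + 28237 = -48741 + 28237 = -20504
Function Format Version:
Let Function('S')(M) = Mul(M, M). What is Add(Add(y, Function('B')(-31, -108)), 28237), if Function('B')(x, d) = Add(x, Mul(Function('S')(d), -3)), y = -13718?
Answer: -20504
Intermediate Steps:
Function('S')(M) = Pow(M, 2)
Function('B')(x, d) = Add(x, Mul(-3, Pow(d, 2))) (Function('B')(x, d) = Add(x, Mul(Pow(d, 2), -3)) = Add(x, Mul(-3, Pow(d, 2))))
Add(Add(y, Function('B')(-31, -108)), 28237) = Add(Add(-13718, Add(-31, Mul(-3, Pow(-108, 2)))), 28237) = Add(Add(-13718, Add(-31, Mul(-3, 11664))), 28237) = Add(Add(-13718, Add(-31, -34992)), 28237) = Add(Add(-13718, -35023), 28237) = Add(-48741, 28237) = -20504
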